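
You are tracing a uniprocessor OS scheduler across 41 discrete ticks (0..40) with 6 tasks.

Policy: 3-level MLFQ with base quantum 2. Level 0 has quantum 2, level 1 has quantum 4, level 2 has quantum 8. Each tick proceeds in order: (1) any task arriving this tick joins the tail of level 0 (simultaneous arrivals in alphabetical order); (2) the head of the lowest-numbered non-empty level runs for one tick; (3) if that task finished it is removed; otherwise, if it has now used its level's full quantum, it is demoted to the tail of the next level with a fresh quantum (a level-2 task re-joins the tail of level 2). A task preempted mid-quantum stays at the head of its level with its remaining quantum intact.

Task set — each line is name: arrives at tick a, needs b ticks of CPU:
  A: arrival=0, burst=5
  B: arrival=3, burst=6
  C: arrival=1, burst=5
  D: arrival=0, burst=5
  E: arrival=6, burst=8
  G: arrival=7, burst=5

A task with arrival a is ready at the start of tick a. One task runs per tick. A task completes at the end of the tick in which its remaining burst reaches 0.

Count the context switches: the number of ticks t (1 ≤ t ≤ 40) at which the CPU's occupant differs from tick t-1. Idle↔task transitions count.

context switches = 13

t=0: L0/L1/L2 = AD/-/- → run A
t=1: L0/L1/L2 = ADC/-/- → run A
t=2: L0/L1/L2 = DC/A/- → run D
t=3: L0/L1/L2 = DCB/A/- → run D
t=4: L0/L1/L2 = CB/AD/- → run C
t=5: L0/L1/L2 = CB/AD/- → run C
t=6: L0/L1/L2 = BE/ADC/- → run B
t=7: L0/L1/L2 = BEG/ADC/- → run B
t=8: L0/L1/L2 = EG/ADCB/- → run E
t=9: L0/L1/L2 = EG/ADCB/- → run E
t=10: L0/L1/L2 = G/ADCBE/- → run G
t=11: L0/L1/L2 = G/ADCBE/- → run G
t=12: L0/L1/L2 = -/ADCBEG/- → run A
t=13: L0/L1/L2 = -/ADCBEG/- → run A
t=14: L0/L1/L2 = -/ADCBEG/- → run A
t=15: L0/L1/L2 = -/DCBEG/- → run D
t=16: L0/L1/L2 = -/DCBEG/- → run D
t=17: L0/L1/L2 = -/DCBEG/- → run D
t=18: L0/L1/L2 = -/CBEG/- → run C
t=19: L0/L1/L2 = -/CBEG/- → run C
t=20: L0/L1/L2 = -/CBEG/- → run C
t=21: L0/L1/L2 = -/BEG/- → run B
t=22: L0/L1/L2 = -/BEG/- → run B
t=23: L0/L1/L2 = -/BEG/- → run B
t=24: L0/L1/L2 = -/BEG/- → run B
t=25: L0/L1/L2 = -/EG/- → run E
t=26: L0/L1/L2 = -/EG/- → run E
t=27: L0/L1/L2 = -/EG/- → run E
t=28: L0/L1/L2 = -/EG/- → run E
t=29: L0/L1/L2 = -/G/E → run G
t=30: L0/L1/L2 = -/G/E → run G
t=31: L0/L1/L2 = -/G/E → run G
t=32: L0/L1/L2 = -/-/E → run E
t=33: L0/L1/L2 = -/-/E → run E
t=34: (idle)
t=35: (idle)
t=36: (idle)
t=37: (idle)
t=38: (idle)
t=39: (idle)
t=40: (idle)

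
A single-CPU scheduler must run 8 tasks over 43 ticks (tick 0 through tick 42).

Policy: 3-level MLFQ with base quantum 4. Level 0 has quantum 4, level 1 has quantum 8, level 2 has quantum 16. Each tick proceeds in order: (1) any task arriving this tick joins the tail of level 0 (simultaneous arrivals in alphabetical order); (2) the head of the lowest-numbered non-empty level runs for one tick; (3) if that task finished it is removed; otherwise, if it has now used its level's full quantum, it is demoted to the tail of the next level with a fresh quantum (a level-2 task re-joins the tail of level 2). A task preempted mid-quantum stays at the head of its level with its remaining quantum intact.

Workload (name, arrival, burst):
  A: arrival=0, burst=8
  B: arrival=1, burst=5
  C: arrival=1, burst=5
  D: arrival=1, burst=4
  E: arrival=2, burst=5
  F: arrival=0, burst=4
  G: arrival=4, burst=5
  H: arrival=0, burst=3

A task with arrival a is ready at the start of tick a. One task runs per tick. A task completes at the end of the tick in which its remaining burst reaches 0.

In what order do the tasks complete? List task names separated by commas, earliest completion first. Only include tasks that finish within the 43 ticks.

completion order = F, H, D, A, B, C, E, G

t=0: L0/L1/L2 = AFH/-/- → run A
t=1: L0/L1/L2 = AFHBCD/-/- → run A
t=2: L0/L1/L2 = AFHBCDE/-/- → run A
t=3: L0/L1/L2 = AFHBCDE/-/- → run A
t=4: L0/L1/L2 = FHBCDEG/A/- → run F
t=5: L0/L1/L2 = FHBCDEG/A/- → run F
t=6: L0/L1/L2 = FHBCDEG/A/- → run F
t=7: L0/L1/L2 = FHBCDEG/A/- → run F
t=8: L0/L1/L2 = HBCDEG/A/- → run H
t=9: L0/L1/L2 = HBCDEG/A/- → run H
t=10: L0/L1/L2 = HBCDEG/A/- → run H
t=11: L0/L1/L2 = BCDEG/A/- → run B
t=12: L0/L1/L2 = BCDEG/A/- → run B
t=13: L0/L1/L2 = BCDEG/A/- → run B
t=14: L0/L1/L2 = BCDEG/A/- → run B
t=15: L0/L1/L2 = CDEG/AB/- → run C
t=16: L0/L1/L2 = CDEG/AB/- → run C
t=17: L0/L1/L2 = CDEG/AB/- → run C
t=18: L0/L1/L2 = CDEG/AB/- → run C
t=19: L0/L1/L2 = DEG/ABC/- → run D
t=20: L0/L1/L2 = DEG/ABC/- → run D
t=21: L0/L1/L2 = DEG/ABC/- → run D
t=22: L0/L1/L2 = DEG/ABC/- → run D
t=23: L0/L1/L2 = EG/ABC/- → run E
t=24: L0/L1/L2 = EG/ABC/- → run E
t=25: L0/L1/L2 = EG/ABC/- → run E
t=26: L0/L1/L2 = EG/ABC/- → run E
t=27: L0/L1/L2 = G/ABCE/- → run G
t=28: L0/L1/L2 = G/ABCE/- → run G
t=29: L0/L1/L2 = G/ABCE/- → run G
t=30: L0/L1/L2 = G/ABCE/- → run G
t=31: L0/L1/L2 = -/ABCEG/- → run A
t=32: L0/L1/L2 = -/ABCEG/- → run A
t=33: L0/L1/L2 = -/ABCEG/- → run A
t=34: L0/L1/L2 = -/ABCEG/- → run A
t=35: L0/L1/L2 = -/BCEG/- → run B
t=36: L0/L1/L2 = -/CEG/- → run C
t=37: L0/L1/L2 = -/EG/- → run E
t=38: L0/L1/L2 = -/G/- → run G
t=39: (idle)
t=40: (idle)
t=41: (idle)
t=42: (idle)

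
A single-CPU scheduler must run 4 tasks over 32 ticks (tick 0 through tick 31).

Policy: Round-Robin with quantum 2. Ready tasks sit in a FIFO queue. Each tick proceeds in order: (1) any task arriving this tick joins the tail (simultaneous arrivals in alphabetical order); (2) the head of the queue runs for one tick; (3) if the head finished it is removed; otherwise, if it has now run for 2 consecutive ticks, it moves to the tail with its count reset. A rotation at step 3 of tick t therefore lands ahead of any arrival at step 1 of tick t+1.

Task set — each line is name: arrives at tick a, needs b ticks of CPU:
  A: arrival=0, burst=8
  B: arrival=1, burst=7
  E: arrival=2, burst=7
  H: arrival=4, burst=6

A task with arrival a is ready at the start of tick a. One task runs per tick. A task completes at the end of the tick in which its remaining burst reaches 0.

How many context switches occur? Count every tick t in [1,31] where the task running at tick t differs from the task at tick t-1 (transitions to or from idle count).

context switches = 15

t=0: queue=[A] q_used=0 → run A
t=1: queue=[A,B] q_used=1 → run A
t=2: queue=[B,A,E] q_used=0 → run B
t=3: queue=[B,A,E] q_used=1 → run B
t=4: queue=[A,E,B,H] q_used=0 → run A
t=5: queue=[A,E,B,H] q_used=1 → run A
t=6: queue=[E,B,H,A] q_used=0 → run E
t=7: queue=[E,B,H,A] q_used=1 → run E
t=8: queue=[B,H,A,E] q_used=0 → run B
t=9: queue=[B,H,A,E] q_used=1 → run B
t=10: queue=[H,A,E,B] q_used=0 → run H
t=11: queue=[H,A,E,B] q_used=1 → run H
t=12: queue=[A,E,B,H] q_used=0 → run A
t=13: queue=[A,E,B,H] q_used=1 → run A
t=14: queue=[E,B,H,A] q_used=0 → run E
t=15: queue=[E,B,H,A] q_used=1 → run E
t=16: queue=[B,H,A,E] q_used=0 → run B
t=17: queue=[B,H,A,E] q_used=1 → run B
t=18: queue=[H,A,E,B] q_used=0 → run H
t=19: queue=[H,A,E,B] q_used=1 → run H
t=20: queue=[A,E,B,H] q_used=0 → run A
t=21: queue=[A,E,B,H] q_used=1 → run A
t=22: queue=[E,B,H] q_used=0 → run E
t=23: queue=[E,B,H] q_used=1 → run E
t=24: queue=[B,H,E] q_used=0 → run B
t=25: queue=[H,E] q_used=0 → run H
t=26: queue=[H,E] q_used=1 → run H
t=27: queue=[E] q_used=0 → run E
t=28: (idle)
t=29: (idle)
t=30: (idle)
t=31: (idle)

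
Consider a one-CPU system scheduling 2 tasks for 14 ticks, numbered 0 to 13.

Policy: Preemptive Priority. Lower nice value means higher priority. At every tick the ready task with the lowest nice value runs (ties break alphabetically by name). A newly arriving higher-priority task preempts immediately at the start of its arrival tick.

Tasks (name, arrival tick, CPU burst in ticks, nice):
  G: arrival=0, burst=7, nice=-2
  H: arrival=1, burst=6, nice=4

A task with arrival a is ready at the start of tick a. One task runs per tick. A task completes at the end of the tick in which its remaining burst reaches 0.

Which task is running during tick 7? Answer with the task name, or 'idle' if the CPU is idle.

running at tick 7 = H

t=0: ready={G} → run G
t=1: ready={G,H} → run G
t=2: ready={G,H} → run G
t=3: ready={G,H} → run G
t=4: ready={G,H} → run G
t=5: ready={G,H} → run G
t=6: ready={G,H} → run G
t=7: ready={H} → run H
t=8: ready={H} → run H
t=9: ready={H} → run H
t=10: ready={H} → run H
t=11: ready={H} → run H
t=12: ready={H} → run H
t=13: (idle)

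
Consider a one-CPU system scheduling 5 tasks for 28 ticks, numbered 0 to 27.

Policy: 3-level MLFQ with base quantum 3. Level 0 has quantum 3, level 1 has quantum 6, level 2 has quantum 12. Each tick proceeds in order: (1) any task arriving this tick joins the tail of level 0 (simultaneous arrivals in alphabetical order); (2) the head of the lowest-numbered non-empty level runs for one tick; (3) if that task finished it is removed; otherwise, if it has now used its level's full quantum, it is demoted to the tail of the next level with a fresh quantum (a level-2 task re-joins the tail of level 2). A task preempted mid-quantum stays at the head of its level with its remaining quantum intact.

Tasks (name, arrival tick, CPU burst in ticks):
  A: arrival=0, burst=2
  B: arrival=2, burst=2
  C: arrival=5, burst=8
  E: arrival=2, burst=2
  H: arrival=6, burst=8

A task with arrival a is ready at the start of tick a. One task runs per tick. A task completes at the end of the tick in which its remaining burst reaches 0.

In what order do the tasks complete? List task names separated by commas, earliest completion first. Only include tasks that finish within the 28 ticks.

completion order = A, B, E, C, H

t=0: L0/L1/L2 = A/-/- → run A
t=1: L0/L1/L2 = A/-/- → run A
t=2: L0/L1/L2 = BE/-/- → run B
t=3: L0/L1/L2 = BE/-/- → run B
t=4: L0/L1/L2 = E/-/- → run E
t=5: L0/L1/L2 = EC/-/- → run E
t=6: L0/L1/L2 = CH/-/- → run C
t=7: L0/L1/L2 = CH/-/- → run C
t=8: L0/L1/L2 = CH/-/- → run C
t=9: L0/L1/L2 = H/C/- → run H
t=10: L0/L1/L2 = H/C/- → run H
t=11: L0/L1/L2 = H/C/- → run H
t=12: L0/L1/L2 = -/CH/- → run C
t=13: L0/L1/L2 = -/CH/- → run C
t=14: L0/L1/L2 = -/CH/- → run C
t=15: L0/L1/L2 = -/CH/- → run C
t=16: L0/L1/L2 = -/CH/- → run C
t=17: L0/L1/L2 = -/H/- → run H
t=18: L0/L1/L2 = -/H/- → run H
t=19: L0/L1/L2 = -/H/- → run H
t=20: L0/L1/L2 = -/H/- → run H
t=21: L0/L1/L2 = -/H/- → run H
t=22: (idle)
t=23: (idle)
t=24: (idle)
t=25: (idle)
t=26: (idle)
t=27: (idle)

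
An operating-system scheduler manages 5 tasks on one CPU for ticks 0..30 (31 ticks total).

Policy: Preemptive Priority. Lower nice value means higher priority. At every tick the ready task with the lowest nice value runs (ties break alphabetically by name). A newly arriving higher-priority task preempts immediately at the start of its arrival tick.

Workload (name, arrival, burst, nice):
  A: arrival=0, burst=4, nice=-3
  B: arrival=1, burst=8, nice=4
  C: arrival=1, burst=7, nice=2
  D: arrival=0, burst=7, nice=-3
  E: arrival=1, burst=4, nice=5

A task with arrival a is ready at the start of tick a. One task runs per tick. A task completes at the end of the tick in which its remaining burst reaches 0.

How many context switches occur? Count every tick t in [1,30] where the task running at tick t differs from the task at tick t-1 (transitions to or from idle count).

context switches = 5

t=0: ready={A,D} → run A
t=1: ready={A,B,C,D,E} → run A
t=2: ready={A,B,C,D,E} → run A
t=3: ready={A,B,C,D,E} → run A
t=4: ready={B,C,D,E} → run D
t=5: ready={B,C,D,E} → run D
t=6: ready={B,C,D,E} → run D
t=7: ready={B,C,D,E} → run D
t=8: ready={B,C,D,E} → run D
t=9: ready={B,C,D,E} → run D
t=10: ready={B,C,D,E} → run D
t=11: ready={B,C,E} → run C
t=12: ready={B,C,E} → run C
t=13: ready={B,C,E} → run C
t=14: ready={B,C,E} → run C
t=15: ready={B,C,E} → run C
t=16: ready={B,C,E} → run C
t=17: ready={B,C,E} → run C
t=18: ready={B,E} → run B
t=19: ready={B,E} → run B
t=20: ready={B,E} → run B
t=21: ready={B,E} → run B
t=22: ready={B,E} → run B
t=23: ready={B,E} → run B
t=24: ready={B,E} → run B
t=25: ready={B,E} → run B
t=26: ready={E} → run E
t=27: ready={E} → run E
t=28: ready={E} → run E
t=29: ready={E} → run E
t=30: (idle)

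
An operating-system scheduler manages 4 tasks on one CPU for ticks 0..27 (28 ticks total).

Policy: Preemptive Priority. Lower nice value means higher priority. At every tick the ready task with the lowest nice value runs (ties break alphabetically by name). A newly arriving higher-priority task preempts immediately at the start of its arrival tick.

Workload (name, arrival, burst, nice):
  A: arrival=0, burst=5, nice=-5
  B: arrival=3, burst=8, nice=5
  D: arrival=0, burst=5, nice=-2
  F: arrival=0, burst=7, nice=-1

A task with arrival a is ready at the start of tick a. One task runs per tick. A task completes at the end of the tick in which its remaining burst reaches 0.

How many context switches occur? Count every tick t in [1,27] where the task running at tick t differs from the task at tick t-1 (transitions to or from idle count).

context switches = 4

t=0: ready={A,D,F} → run A
t=1: ready={A,D,F} → run A
t=2: ready={A,D,F} → run A
t=3: ready={A,B,D,F} → run A
t=4: ready={A,B,D,F} → run A
t=5: ready={B,D,F} → run D
t=6: ready={B,D,F} → run D
t=7: ready={B,D,F} → run D
t=8: ready={B,D,F} → run D
t=9: ready={B,D,F} → run D
t=10: ready={B,F} → run F
t=11: ready={B,F} → run F
t=12: ready={B,F} → run F
t=13: ready={B,F} → run F
t=14: ready={B,F} → run F
t=15: ready={B,F} → run F
t=16: ready={B,F} → run F
t=17: ready={B} → run B
t=18: ready={B} → run B
t=19: ready={B} → run B
t=20: ready={B} → run B
t=21: ready={B} → run B
t=22: ready={B} → run B
t=23: ready={B} → run B
t=24: ready={B} → run B
t=25: (idle)
t=26: (idle)
t=27: (idle)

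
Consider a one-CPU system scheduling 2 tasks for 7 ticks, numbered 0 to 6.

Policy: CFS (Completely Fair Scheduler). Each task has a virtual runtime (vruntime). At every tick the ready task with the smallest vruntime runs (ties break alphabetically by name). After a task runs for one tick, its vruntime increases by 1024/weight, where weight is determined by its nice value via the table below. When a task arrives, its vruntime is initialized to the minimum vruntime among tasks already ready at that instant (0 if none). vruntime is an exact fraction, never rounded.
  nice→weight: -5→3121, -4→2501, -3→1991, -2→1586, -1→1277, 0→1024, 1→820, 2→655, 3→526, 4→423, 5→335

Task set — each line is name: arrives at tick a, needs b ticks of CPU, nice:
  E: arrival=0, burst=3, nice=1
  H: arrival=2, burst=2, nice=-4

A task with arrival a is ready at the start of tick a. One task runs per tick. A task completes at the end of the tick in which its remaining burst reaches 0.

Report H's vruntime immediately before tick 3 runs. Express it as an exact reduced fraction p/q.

vruntime(H, start of tick 3) = 512/205

t=0: vr[E=0] → run E
t=1: vr[E=256/205] → run E
t=2: vr[E=512/205 H=512/205] → run E
t=3: vr[H=512/205] → run H
t=4: vr[H=36352/12505] → run H
t=5: (idle)
t=6: (idle)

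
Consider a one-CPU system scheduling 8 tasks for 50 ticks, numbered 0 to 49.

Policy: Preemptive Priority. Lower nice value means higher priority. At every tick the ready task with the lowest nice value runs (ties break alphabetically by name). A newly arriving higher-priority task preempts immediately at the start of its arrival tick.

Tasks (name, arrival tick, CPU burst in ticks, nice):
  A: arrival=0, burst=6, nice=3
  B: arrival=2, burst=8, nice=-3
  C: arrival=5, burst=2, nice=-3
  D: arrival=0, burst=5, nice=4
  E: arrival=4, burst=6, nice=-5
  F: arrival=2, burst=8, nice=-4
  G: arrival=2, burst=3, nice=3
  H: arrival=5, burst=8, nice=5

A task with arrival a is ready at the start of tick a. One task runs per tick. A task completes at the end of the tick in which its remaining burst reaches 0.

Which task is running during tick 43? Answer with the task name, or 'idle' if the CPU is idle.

running at tick 43 = H

t=0: ready={A,D} → run A
t=1: ready={A,D} → run A
t=2: ready={A,B,D,F,G} → run F
t=3: ready={A,B,D,F,G} → run F
t=4: ready={A,B,D,E,F,G} → run E
t=5: ready={A,B,C,D,E,F,G,H} → run E
t=6: ready={A,B,C,D,E,F,G,H} → run E
t=7: ready={A,B,C,D,E,F,G,H} → run E
t=8: ready={A,B,C,D,E,F,G,H} → run E
t=9: ready={A,B,C,D,E,F,G,H} → run E
t=10: ready={A,B,C,D,F,G,H} → run F
t=11: ready={A,B,C,D,F,G,H} → run F
t=12: ready={A,B,C,D,F,G,H} → run F
t=13: ready={A,B,C,D,F,G,H} → run F
t=14: ready={A,B,C,D,F,G,H} → run F
t=15: ready={A,B,C,D,F,G,H} → run F
t=16: ready={A,B,C,D,G,H} → run B
t=17: ready={A,B,C,D,G,H} → run B
t=18: ready={A,B,C,D,G,H} → run B
t=19: ready={A,B,C,D,G,H} → run B
t=20: ready={A,B,C,D,G,H} → run B
t=21: ready={A,B,C,D,G,H} → run B
t=22: ready={A,B,C,D,G,H} → run B
t=23: ready={A,B,C,D,G,H} → run B
t=24: ready={A,C,D,G,H} → run C
t=25: ready={A,C,D,G,H} → run C
t=26: ready={A,D,G,H} → run A
t=27: ready={A,D,G,H} → run A
t=28: ready={A,D,G,H} → run A
t=29: ready={A,D,G,H} → run A
t=30: ready={D,G,H} → run G
t=31: ready={D,G,H} → run G
t=32: ready={D,G,H} → run G
t=33: ready={D,H} → run D
t=34: ready={D,H} → run D
t=35: ready={D,H} → run D
t=36: ready={D,H} → run D
t=37: ready={D,H} → run D
t=38: ready={H} → run H
t=39: ready={H} → run H
t=40: ready={H} → run H
t=41: ready={H} → run H
t=42: ready={H} → run H
t=43: ready={H} → run H
t=44: ready={H} → run H
t=45: ready={H} → run H
t=46: (idle)
t=47: (idle)
t=48: (idle)
t=49: (idle)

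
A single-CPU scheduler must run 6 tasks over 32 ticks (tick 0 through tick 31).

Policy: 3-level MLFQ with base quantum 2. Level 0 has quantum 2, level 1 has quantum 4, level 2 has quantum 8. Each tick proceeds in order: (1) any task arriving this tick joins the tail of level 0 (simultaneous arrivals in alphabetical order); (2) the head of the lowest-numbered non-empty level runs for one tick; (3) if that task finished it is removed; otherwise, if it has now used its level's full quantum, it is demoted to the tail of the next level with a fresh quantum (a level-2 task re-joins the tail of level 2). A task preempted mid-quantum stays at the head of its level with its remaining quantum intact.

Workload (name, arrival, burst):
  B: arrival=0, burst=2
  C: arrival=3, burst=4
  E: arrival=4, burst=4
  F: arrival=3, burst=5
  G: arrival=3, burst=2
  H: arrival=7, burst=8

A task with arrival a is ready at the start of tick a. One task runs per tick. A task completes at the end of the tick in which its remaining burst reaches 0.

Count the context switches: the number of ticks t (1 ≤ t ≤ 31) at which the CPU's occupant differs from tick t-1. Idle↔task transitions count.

t=0: L0/L1/L2 = B/-/- → run B
t=1: L0/L1/L2 = B/-/- → run B
t=2: (idle)
t=3: L0/L1/L2 = CFG/-/- → run C
t=4: L0/L1/L2 = CFGE/-/- → run C
t=5: L0/L1/L2 = FGE/C/- → run F
t=6: L0/L1/L2 = FGE/C/- → run F
t=7: L0/L1/L2 = GEH/CF/- → run G
t=8: L0/L1/L2 = GEH/CF/- → run G
t=9: L0/L1/L2 = EH/CF/- → run E
t=10: L0/L1/L2 = EH/CF/- → run E
t=11: L0/L1/L2 = H/CFE/- → run H
t=12: L0/L1/L2 = H/CFE/- → run H
t=13: L0/L1/L2 = -/CFEH/- → run C
t=14: L0/L1/L2 = -/CFEH/- → run C
t=15: L0/L1/L2 = -/FEH/- → run F
t=16: L0/L1/L2 = -/FEH/- → run F
t=17: L0/L1/L2 = -/FEH/- → run F
t=18: L0/L1/L2 = -/EH/- → run E
t=19: L0/L1/L2 = -/EH/- → run E
t=20: L0/L1/L2 = -/H/- → run H
t=21: L0/L1/L2 = -/H/- → run H
t=22: L0/L1/L2 = -/H/- → run H
t=23: L0/L1/L2 = -/H/- → run H
t=24: L0/L1/L2 = -/-/H → run H
t=25: L0/L1/L2 = -/-/H → run H
t=26: (idle)
t=27: (idle)
t=28: (idle)
t=29: (idle)
t=30: (idle)
t=31: (idle)

context switches = 11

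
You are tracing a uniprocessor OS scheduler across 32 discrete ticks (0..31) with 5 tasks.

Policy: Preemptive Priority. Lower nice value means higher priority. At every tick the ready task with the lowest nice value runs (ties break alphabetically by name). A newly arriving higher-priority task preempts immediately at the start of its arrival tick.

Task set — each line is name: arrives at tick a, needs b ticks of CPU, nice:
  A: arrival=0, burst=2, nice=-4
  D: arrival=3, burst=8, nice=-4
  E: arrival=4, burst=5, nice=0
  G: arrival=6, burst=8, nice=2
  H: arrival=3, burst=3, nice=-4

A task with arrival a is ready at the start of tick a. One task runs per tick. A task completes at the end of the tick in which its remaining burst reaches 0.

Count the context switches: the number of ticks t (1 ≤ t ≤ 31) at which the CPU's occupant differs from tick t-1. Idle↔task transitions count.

t=0: ready={A} → run A
t=1: ready={A} → run A
t=2: (idle)
t=3: ready={D,H} → run D
t=4: ready={D,E,H} → run D
t=5: ready={D,E,H} → run D
t=6: ready={D,E,G,H} → run D
t=7: ready={D,E,G,H} → run D
t=8: ready={D,E,G,H} → run D
t=9: ready={D,E,G,H} → run D
t=10: ready={D,E,G,H} → run D
t=11: ready={E,G,H} → run H
t=12: ready={E,G,H} → run H
t=13: ready={E,G,H} → run H
t=14: ready={E,G} → run E
t=15: ready={E,G} → run E
t=16: ready={E,G} → run E
t=17: ready={E,G} → run E
t=18: ready={E,G} → run E
t=19: ready={G} → run G
t=20: ready={G} → run G
t=21: ready={G} → run G
t=22: ready={G} → run G
t=23: ready={G} → run G
t=24: ready={G} → run G
t=25: ready={G} → run G
t=26: ready={G} → run G
t=27: (idle)
t=28: (idle)
t=29: (idle)
t=30: (idle)
t=31: (idle)

context switches = 6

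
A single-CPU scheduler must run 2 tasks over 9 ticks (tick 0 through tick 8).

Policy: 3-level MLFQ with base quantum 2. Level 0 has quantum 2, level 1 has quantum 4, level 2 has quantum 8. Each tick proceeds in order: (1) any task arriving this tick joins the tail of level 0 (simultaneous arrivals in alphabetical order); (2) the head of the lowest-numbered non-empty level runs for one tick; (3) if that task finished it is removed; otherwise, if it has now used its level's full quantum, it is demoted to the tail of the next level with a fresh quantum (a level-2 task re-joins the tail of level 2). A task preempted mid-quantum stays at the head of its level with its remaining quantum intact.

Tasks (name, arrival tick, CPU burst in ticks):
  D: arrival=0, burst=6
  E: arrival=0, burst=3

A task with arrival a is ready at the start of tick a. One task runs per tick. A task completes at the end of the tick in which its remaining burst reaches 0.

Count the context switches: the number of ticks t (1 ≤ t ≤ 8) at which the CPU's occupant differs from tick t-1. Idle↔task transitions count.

t=0: L0/L1/L2 = DE/-/- → run D
t=1: L0/L1/L2 = DE/-/- → run D
t=2: L0/L1/L2 = E/D/- → run E
t=3: L0/L1/L2 = E/D/- → run E
t=4: L0/L1/L2 = -/DE/- → run D
t=5: L0/L1/L2 = -/DE/- → run D
t=6: L0/L1/L2 = -/DE/- → run D
t=7: L0/L1/L2 = -/DE/- → run D
t=8: L0/L1/L2 = -/E/- → run E

context switches = 3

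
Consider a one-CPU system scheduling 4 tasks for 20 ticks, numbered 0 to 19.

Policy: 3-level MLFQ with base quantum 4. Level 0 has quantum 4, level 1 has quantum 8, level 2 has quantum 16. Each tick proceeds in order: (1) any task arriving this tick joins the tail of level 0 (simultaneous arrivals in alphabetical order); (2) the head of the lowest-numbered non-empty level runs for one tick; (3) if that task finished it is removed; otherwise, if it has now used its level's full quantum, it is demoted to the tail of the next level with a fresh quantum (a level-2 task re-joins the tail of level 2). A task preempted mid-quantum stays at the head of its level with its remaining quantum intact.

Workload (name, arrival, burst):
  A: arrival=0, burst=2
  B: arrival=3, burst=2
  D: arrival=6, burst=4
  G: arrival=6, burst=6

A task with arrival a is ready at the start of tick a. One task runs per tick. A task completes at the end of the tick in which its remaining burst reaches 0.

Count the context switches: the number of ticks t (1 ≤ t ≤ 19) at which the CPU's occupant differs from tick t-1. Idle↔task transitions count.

t=0: L0/L1/L2 = A/-/- → run A
t=1: L0/L1/L2 = A/-/- → run A
t=2: (idle)
t=3: L0/L1/L2 = B/-/- → run B
t=4: L0/L1/L2 = B/-/- → run B
t=5: (idle)
t=6: L0/L1/L2 = DG/-/- → run D
t=7: L0/L1/L2 = DG/-/- → run D
t=8: L0/L1/L2 = DG/-/- → run D
t=9: L0/L1/L2 = DG/-/- → run D
t=10: L0/L1/L2 = G/-/- → run G
t=11: L0/L1/L2 = G/-/- → run G
t=12: L0/L1/L2 = G/-/- → run G
t=13: L0/L1/L2 = G/-/- → run G
t=14: L0/L1/L2 = -/G/- → run G
t=15: L0/L1/L2 = -/G/- → run G
t=16: (idle)
t=17: (idle)
t=18: (idle)
t=19: (idle)

context switches = 6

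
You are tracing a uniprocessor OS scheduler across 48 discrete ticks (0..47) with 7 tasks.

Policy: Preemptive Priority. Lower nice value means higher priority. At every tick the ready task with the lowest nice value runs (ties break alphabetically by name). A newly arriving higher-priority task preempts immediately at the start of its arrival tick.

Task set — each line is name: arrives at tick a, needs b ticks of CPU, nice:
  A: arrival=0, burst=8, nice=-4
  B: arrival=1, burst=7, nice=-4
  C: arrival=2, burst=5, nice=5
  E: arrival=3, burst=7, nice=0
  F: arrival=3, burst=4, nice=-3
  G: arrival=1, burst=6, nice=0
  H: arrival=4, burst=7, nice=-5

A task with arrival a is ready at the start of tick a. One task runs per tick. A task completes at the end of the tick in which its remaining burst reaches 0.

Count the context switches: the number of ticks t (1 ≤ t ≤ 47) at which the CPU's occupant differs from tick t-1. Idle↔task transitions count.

context switches = 8

t=0: ready={A} → run A
t=1: ready={A,B,G} → run A
t=2: ready={A,B,C,G} → run A
t=3: ready={A,B,C,E,F,G} → run A
t=4: ready={A,B,C,E,F,G,H} → run H
t=5: ready={A,B,C,E,F,G,H} → run H
t=6: ready={A,B,C,E,F,G,H} → run H
t=7: ready={A,B,C,E,F,G,H} → run H
t=8: ready={A,B,C,E,F,G,H} → run H
t=9: ready={A,B,C,E,F,G,H} → run H
t=10: ready={A,B,C,E,F,G,H} → run H
t=11: ready={A,B,C,E,F,G} → run A
t=12: ready={A,B,C,E,F,G} → run A
t=13: ready={A,B,C,E,F,G} → run A
t=14: ready={A,B,C,E,F,G} → run A
t=15: ready={B,C,E,F,G} → run B
t=16: ready={B,C,E,F,G} → run B
t=17: ready={B,C,E,F,G} → run B
t=18: ready={B,C,E,F,G} → run B
t=19: ready={B,C,E,F,G} → run B
t=20: ready={B,C,E,F,G} → run B
t=21: ready={B,C,E,F,G} → run B
t=22: ready={C,E,F,G} → run F
t=23: ready={C,E,F,G} → run F
t=24: ready={C,E,F,G} → run F
t=25: ready={C,E,F,G} → run F
t=26: ready={C,E,G} → run E
t=27: ready={C,E,G} → run E
t=28: ready={C,E,G} → run E
t=29: ready={C,E,G} → run E
t=30: ready={C,E,G} → run E
t=31: ready={C,E,G} → run E
t=32: ready={C,E,G} → run E
t=33: ready={C,G} → run G
t=34: ready={C,G} → run G
t=35: ready={C,G} → run G
t=36: ready={C,G} → run G
t=37: ready={C,G} → run G
t=38: ready={C,G} → run G
t=39: ready={C} → run C
t=40: ready={C} → run C
t=41: ready={C} → run C
t=42: ready={C} → run C
t=43: ready={C} → run C
t=44: (idle)
t=45: (idle)
t=46: (idle)
t=47: (idle)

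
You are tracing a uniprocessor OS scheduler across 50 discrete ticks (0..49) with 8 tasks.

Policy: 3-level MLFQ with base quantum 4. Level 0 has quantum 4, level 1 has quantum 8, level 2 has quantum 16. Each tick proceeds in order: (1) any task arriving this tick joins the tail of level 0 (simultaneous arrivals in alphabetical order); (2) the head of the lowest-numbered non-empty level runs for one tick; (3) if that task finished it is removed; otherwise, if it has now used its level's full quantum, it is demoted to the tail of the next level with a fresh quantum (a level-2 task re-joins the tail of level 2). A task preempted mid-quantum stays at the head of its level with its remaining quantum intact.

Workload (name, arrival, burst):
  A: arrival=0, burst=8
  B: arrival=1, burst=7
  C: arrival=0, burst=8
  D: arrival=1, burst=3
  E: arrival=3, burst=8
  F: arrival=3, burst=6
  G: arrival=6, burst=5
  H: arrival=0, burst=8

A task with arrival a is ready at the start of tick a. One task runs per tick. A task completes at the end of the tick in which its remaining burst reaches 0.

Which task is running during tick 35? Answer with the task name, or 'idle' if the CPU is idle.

t=0: L0/L1/L2 = ACH/-/- → run A
t=1: L0/L1/L2 = ACHBD/-/- → run A
t=2: L0/L1/L2 = ACHBD/-/- → run A
t=3: L0/L1/L2 = ACHBDEF/-/- → run A
t=4: L0/L1/L2 = CHBDEF/A/- → run C
t=5: L0/L1/L2 = CHBDEF/A/- → run C
t=6: L0/L1/L2 = CHBDEFG/A/- → run C
t=7: L0/L1/L2 = CHBDEFG/A/- → run C
t=8: L0/L1/L2 = HBDEFG/AC/- → run H
t=9: L0/L1/L2 = HBDEFG/AC/- → run H
t=10: L0/L1/L2 = HBDEFG/AC/- → run H
t=11: L0/L1/L2 = HBDEFG/AC/- → run H
t=12: L0/L1/L2 = BDEFG/ACH/- → run B
t=13: L0/L1/L2 = BDEFG/ACH/- → run B
t=14: L0/L1/L2 = BDEFG/ACH/- → run B
t=15: L0/L1/L2 = BDEFG/ACH/- → run B
t=16: L0/L1/L2 = DEFG/ACHB/- → run D
t=17: L0/L1/L2 = DEFG/ACHB/- → run D
t=18: L0/L1/L2 = DEFG/ACHB/- → run D
t=19: L0/L1/L2 = EFG/ACHB/- → run E
t=20: L0/L1/L2 = EFG/ACHB/- → run E
t=21: L0/L1/L2 = EFG/ACHB/- → run E
t=22: L0/L1/L2 = EFG/ACHB/- → run E
t=23: L0/L1/L2 = FG/ACHBE/- → run F
t=24: L0/L1/L2 = FG/ACHBE/- → run F
t=25: L0/L1/L2 = FG/ACHBE/- → run F
t=26: L0/L1/L2 = FG/ACHBE/- → run F
t=27: L0/L1/L2 = G/ACHBEF/- → run G
t=28: L0/L1/L2 = G/ACHBEF/- → run G
t=29: L0/L1/L2 = G/ACHBEF/- → run G
t=30: L0/L1/L2 = G/ACHBEF/- → run G
t=31: L0/L1/L2 = -/ACHBEFG/- → run A
t=32: L0/L1/L2 = -/ACHBEFG/- → run A
t=33: L0/L1/L2 = -/ACHBEFG/- → run A
t=34: L0/L1/L2 = -/ACHBEFG/- → run A
t=35: L0/L1/L2 = -/CHBEFG/- → run C
t=36: L0/L1/L2 = -/CHBEFG/- → run C
t=37: L0/L1/L2 = -/CHBEFG/- → run C
t=38: L0/L1/L2 = -/CHBEFG/- → run C
t=39: L0/L1/L2 = -/HBEFG/- → run H
t=40: L0/L1/L2 = -/HBEFG/- → run H
t=41: L0/L1/L2 = -/HBEFG/- → run H
t=42: L0/L1/L2 = -/HBEFG/- → run H
t=43: L0/L1/L2 = -/BEFG/- → run B
t=44: L0/L1/L2 = -/BEFG/- → run B
t=45: L0/L1/L2 = -/BEFG/- → run B
t=46: L0/L1/L2 = -/EFG/- → run E
t=47: L0/L1/L2 = -/EFG/- → run E
t=48: L0/L1/L2 = -/EFG/- → run E
t=49: L0/L1/L2 = -/EFG/- → run E

running at tick 35 = C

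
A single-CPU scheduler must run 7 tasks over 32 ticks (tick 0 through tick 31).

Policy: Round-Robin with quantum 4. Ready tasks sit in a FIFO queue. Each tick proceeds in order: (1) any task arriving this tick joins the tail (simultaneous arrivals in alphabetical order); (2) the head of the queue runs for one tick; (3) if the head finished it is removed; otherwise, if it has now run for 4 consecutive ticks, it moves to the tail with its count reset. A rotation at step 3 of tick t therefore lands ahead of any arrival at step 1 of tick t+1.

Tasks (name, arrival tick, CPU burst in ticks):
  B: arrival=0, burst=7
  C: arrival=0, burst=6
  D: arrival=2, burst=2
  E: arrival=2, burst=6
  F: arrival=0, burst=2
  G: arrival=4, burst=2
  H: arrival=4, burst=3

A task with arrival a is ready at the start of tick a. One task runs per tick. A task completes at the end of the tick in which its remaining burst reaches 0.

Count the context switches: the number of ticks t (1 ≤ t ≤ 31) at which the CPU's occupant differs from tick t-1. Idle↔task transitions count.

t=0: queue=[B,C,F] q_used=0 → run B
t=1: queue=[B,C,F] q_used=1 → run B
t=2: queue=[B,C,F,D,E] q_used=2 → run B
t=3: queue=[B,C,F,D,E] q_used=3 → run B
t=4: queue=[C,F,D,E,B,G,H] q_used=0 → run C
t=5: queue=[C,F,D,E,B,G,H] q_used=1 → run C
t=6: queue=[C,F,D,E,B,G,H] q_used=2 → run C
t=7: queue=[C,F,D,E,B,G,H] q_used=3 → run C
t=8: queue=[F,D,E,B,G,H,C] q_used=0 → run F
t=9: queue=[F,D,E,B,G,H,C] q_used=1 → run F
t=10: queue=[D,E,B,G,H,C] q_used=0 → run D
t=11: queue=[D,E,B,G,H,C] q_used=1 → run D
t=12: queue=[E,B,G,H,C] q_used=0 → run E
t=13: queue=[E,B,G,H,C] q_used=1 → run E
t=14: queue=[E,B,G,H,C] q_used=2 → run E
t=15: queue=[E,B,G,H,C] q_used=3 → run E
t=16: queue=[B,G,H,C,E] q_used=0 → run B
t=17: queue=[B,G,H,C,E] q_used=1 → run B
t=18: queue=[B,G,H,C,E] q_used=2 → run B
t=19: queue=[G,H,C,E] q_used=0 → run G
t=20: queue=[G,H,C,E] q_used=1 → run G
t=21: queue=[H,C,E] q_used=0 → run H
t=22: queue=[H,C,E] q_used=1 → run H
t=23: queue=[H,C,E] q_used=2 → run H
t=24: queue=[C,E] q_used=0 → run C
t=25: queue=[C,E] q_used=1 → run C
t=26: queue=[E] q_used=0 → run E
t=27: queue=[E] q_used=1 → run E
t=28: (idle)
t=29: (idle)
t=30: (idle)
t=31: (idle)

context switches = 10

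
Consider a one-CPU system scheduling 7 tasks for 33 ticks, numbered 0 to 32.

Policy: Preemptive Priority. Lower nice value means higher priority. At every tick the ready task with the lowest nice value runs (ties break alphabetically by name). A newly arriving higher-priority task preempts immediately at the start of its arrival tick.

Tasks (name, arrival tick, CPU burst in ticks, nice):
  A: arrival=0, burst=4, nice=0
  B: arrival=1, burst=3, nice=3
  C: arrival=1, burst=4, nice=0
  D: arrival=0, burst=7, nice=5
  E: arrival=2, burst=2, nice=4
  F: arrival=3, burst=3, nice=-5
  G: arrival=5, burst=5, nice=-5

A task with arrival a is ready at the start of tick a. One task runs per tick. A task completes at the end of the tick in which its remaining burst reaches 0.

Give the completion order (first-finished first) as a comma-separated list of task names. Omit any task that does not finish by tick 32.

t=0: ready={A,D} → run A
t=1: ready={A,B,C,D} → run A
t=2: ready={A,B,C,D,E} → run A
t=3: ready={A,B,C,D,E,F} → run F
t=4: ready={A,B,C,D,E,F} → run F
t=5: ready={A,B,C,D,E,F,G} → run F
t=6: ready={A,B,C,D,E,G} → run G
t=7: ready={A,B,C,D,E,G} → run G
t=8: ready={A,B,C,D,E,G} → run G
t=9: ready={A,B,C,D,E,G} → run G
t=10: ready={A,B,C,D,E,G} → run G
t=11: ready={A,B,C,D,E} → run A
t=12: ready={B,C,D,E} → run C
t=13: ready={B,C,D,E} → run C
t=14: ready={B,C,D,E} → run C
t=15: ready={B,C,D,E} → run C
t=16: ready={B,D,E} → run B
t=17: ready={B,D,E} → run B
t=18: ready={B,D,E} → run B
t=19: ready={D,E} → run E
t=20: ready={D,E} → run E
t=21: ready={D} → run D
t=22: ready={D} → run D
t=23: ready={D} → run D
t=24: ready={D} → run D
t=25: ready={D} → run D
t=26: ready={D} → run D
t=27: ready={D} → run D
t=28: (idle)
t=29: (idle)
t=30: (idle)
t=31: (idle)
t=32: (idle)

completion order = F, G, A, C, B, E, D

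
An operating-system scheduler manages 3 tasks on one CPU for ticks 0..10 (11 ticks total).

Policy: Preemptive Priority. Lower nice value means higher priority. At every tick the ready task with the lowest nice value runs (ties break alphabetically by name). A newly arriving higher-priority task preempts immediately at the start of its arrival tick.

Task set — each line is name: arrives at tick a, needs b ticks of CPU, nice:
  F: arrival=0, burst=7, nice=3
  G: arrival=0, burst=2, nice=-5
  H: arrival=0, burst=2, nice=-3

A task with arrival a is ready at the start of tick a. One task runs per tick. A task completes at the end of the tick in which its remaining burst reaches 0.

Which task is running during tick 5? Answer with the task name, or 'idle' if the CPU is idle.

t=0: ready={F,G,H} → run G
t=1: ready={F,G,H} → run G
t=2: ready={F,H} → run H
t=3: ready={F,H} → run H
t=4: ready={F} → run F
t=5: ready={F} → run F
t=6: ready={F} → run F
t=7: ready={F} → run F
t=8: ready={F} → run F
t=9: ready={F} → run F
t=10: ready={F} → run F

running at tick 5 = F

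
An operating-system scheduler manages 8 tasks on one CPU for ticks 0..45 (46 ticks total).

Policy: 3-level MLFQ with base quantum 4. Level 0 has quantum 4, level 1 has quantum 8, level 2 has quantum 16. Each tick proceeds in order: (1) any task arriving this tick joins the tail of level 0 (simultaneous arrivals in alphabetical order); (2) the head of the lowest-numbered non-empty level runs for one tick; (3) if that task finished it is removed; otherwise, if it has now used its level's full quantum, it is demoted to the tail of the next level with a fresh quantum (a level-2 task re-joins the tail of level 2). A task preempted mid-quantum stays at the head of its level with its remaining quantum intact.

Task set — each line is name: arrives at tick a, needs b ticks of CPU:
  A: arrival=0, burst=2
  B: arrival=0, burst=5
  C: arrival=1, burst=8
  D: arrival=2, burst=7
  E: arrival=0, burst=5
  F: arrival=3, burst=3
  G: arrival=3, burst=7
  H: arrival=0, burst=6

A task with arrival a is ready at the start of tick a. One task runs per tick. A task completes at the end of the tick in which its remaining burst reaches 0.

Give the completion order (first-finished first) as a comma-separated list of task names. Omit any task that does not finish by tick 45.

t=0: L0/L1/L2 = ABEH/-/- → run A
t=1: L0/L1/L2 = ABEHC/-/- → run A
t=2: L0/L1/L2 = BEHCD/-/- → run B
t=3: L0/L1/L2 = BEHCDFG/-/- → run B
t=4: L0/L1/L2 = BEHCDFG/-/- → run B
t=5: L0/L1/L2 = BEHCDFG/-/- → run B
t=6: L0/L1/L2 = EHCDFG/B/- → run E
t=7: L0/L1/L2 = EHCDFG/B/- → run E
t=8: L0/L1/L2 = EHCDFG/B/- → run E
t=9: L0/L1/L2 = EHCDFG/B/- → run E
t=10: L0/L1/L2 = HCDFG/BE/- → run H
t=11: L0/L1/L2 = HCDFG/BE/- → run H
t=12: L0/L1/L2 = HCDFG/BE/- → run H
t=13: L0/L1/L2 = HCDFG/BE/- → run H
t=14: L0/L1/L2 = CDFG/BEH/- → run C
t=15: L0/L1/L2 = CDFG/BEH/- → run C
t=16: L0/L1/L2 = CDFG/BEH/- → run C
t=17: L0/L1/L2 = CDFG/BEH/- → run C
t=18: L0/L1/L2 = DFG/BEHC/- → run D
t=19: L0/L1/L2 = DFG/BEHC/- → run D
t=20: L0/L1/L2 = DFG/BEHC/- → run D
t=21: L0/L1/L2 = DFG/BEHC/- → run D
t=22: L0/L1/L2 = FG/BEHCD/- → run F
t=23: L0/L1/L2 = FG/BEHCD/- → run F
t=24: L0/L1/L2 = FG/BEHCD/- → run F
t=25: L0/L1/L2 = G/BEHCD/- → run G
t=26: L0/L1/L2 = G/BEHCD/- → run G
t=27: L0/L1/L2 = G/BEHCD/- → run G
t=28: L0/L1/L2 = G/BEHCD/- → run G
t=29: L0/L1/L2 = -/BEHCDG/- → run B
t=30: L0/L1/L2 = -/EHCDG/- → run E
t=31: L0/L1/L2 = -/HCDG/- → run H
t=32: L0/L1/L2 = -/HCDG/- → run H
t=33: L0/L1/L2 = -/CDG/- → run C
t=34: L0/L1/L2 = -/CDG/- → run C
t=35: L0/L1/L2 = -/CDG/- → run C
t=36: L0/L1/L2 = -/CDG/- → run C
t=37: L0/L1/L2 = -/DG/- → run D
t=38: L0/L1/L2 = -/DG/- → run D
t=39: L0/L1/L2 = -/DG/- → run D
t=40: L0/L1/L2 = -/G/- → run G
t=41: L0/L1/L2 = -/G/- → run G
t=42: L0/L1/L2 = -/G/- → run G
t=43: (idle)
t=44: (idle)
t=45: (idle)

completion order = A, F, B, E, H, C, D, G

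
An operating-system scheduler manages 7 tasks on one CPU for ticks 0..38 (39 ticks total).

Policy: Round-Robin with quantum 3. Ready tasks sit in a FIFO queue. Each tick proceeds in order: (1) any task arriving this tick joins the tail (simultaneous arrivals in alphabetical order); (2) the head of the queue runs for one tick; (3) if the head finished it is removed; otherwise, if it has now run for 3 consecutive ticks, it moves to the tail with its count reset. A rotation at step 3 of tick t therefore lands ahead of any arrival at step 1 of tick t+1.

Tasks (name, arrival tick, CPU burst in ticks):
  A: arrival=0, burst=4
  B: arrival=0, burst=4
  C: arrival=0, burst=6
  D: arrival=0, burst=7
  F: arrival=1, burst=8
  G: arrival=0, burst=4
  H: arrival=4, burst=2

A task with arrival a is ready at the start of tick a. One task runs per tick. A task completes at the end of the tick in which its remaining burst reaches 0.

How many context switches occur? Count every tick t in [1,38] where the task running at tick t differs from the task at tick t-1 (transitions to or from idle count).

t=0: queue=[A,B,C,D,G] q_used=0 → run A
t=1: queue=[A,B,C,D,G,F] q_used=1 → run A
t=2: queue=[A,B,C,D,G,F] q_used=2 → run A
t=3: queue=[B,C,D,G,F,A] q_used=0 → run B
t=4: queue=[B,C,D,G,F,A,H] q_used=1 → run B
t=5: queue=[B,C,D,G,F,A,H] q_used=2 → run B
t=6: queue=[C,D,G,F,A,H,B] q_used=0 → run C
t=7: queue=[C,D,G,F,A,H,B] q_used=1 → run C
t=8: queue=[C,D,G,F,A,H,B] q_used=2 → run C
t=9: queue=[D,G,F,A,H,B,C] q_used=0 → run D
t=10: queue=[D,G,F,A,H,B,C] q_used=1 → run D
t=11: queue=[D,G,F,A,H,B,C] q_used=2 → run D
t=12: queue=[G,F,A,H,B,C,D] q_used=0 → run G
t=13: queue=[G,F,A,H,B,C,D] q_used=1 → run G
t=14: queue=[G,F,A,H,B,C,D] q_used=2 → run G
t=15: queue=[F,A,H,B,C,D,G] q_used=0 → run F
t=16: queue=[F,A,H,B,C,D,G] q_used=1 → run F
t=17: queue=[F,A,H,B,C,D,G] q_used=2 → run F
t=18: queue=[A,H,B,C,D,G,F] q_used=0 → run A
t=19: queue=[H,B,C,D,G,F] q_used=0 → run H
t=20: queue=[H,B,C,D,G,F] q_used=1 → run H
t=21: queue=[B,C,D,G,F] q_used=0 → run B
t=22: queue=[C,D,G,F] q_used=0 → run C
t=23: queue=[C,D,G,F] q_used=1 → run C
t=24: queue=[C,D,G,F] q_used=2 → run C
t=25: queue=[D,G,F] q_used=0 → run D
t=26: queue=[D,G,F] q_used=1 → run D
t=27: queue=[D,G,F] q_used=2 → run D
t=28: queue=[G,F,D] q_used=0 → run G
t=29: queue=[F,D] q_used=0 → run F
t=30: queue=[F,D] q_used=1 → run F
t=31: queue=[F,D] q_used=2 → run F
t=32: queue=[D,F] q_used=0 → run D
t=33: queue=[F] q_used=0 → run F
t=34: queue=[F] q_used=1 → run F
t=35: (idle)
t=36: (idle)
t=37: (idle)
t=38: (idle)

context switches = 15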